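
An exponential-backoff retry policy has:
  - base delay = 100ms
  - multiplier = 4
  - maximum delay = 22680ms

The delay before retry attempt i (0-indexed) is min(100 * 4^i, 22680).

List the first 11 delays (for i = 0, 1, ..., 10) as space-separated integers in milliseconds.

Computing each delay:
  i=0: min(100*4^0, 22680) = 100
  i=1: min(100*4^1, 22680) = 400
  i=2: min(100*4^2, 22680) = 1600
  i=3: min(100*4^3, 22680) = 6400
  i=4: min(100*4^4, 22680) = 22680
  i=5: min(100*4^5, 22680) = 22680
  i=6: min(100*4^6, 22680) = 22680
  i=7: min(100*4^7, 22680) = 22680
  i=8: min(100*4^8, 22680) = 22680
  i=9: min(100*4^9, 22680) = 22680
  i=10: min(100*4^10, 22680) = 22680

Answer: 100 400 1600 6400 22680 22680 22680 22680 22680 22680 22680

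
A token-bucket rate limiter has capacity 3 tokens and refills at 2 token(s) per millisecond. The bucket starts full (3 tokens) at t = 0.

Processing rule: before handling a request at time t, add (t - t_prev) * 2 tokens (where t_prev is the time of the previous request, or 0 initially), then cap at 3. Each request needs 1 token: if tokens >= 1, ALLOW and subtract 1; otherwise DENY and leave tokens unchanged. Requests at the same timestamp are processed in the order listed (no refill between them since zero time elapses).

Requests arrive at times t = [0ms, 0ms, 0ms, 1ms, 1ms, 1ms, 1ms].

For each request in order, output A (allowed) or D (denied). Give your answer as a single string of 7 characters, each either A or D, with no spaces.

Answer: AAAAADD

Derivation:
Simulating step by step:
  req#1 t=0ms: ALLOW
  req#2 t=0ms: ALLOW
  req#3 t=0ms: ALLOW
  req#4 t=1ms: ALLOW
  req#5 t=1ms: ALLOW
  req#6 t=1ms: DENY
  req#7 t=1ms: DENY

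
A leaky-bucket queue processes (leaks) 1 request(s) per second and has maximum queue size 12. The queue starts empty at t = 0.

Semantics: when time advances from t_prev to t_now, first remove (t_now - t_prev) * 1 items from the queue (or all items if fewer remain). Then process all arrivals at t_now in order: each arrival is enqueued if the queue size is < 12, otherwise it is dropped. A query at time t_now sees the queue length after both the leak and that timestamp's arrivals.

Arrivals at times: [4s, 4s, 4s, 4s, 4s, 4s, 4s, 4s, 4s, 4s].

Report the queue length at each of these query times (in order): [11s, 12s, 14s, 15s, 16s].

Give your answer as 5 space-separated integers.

Answer: 3 2 0 0 0

Derivation:
Queue lengths at query times:
  query t=11s: backlog = 3
  query t=12s: backlog = 2
  query t=14s: backlog = 0
  query t=15s: backlog = 0
  query t=16s: backlog = 0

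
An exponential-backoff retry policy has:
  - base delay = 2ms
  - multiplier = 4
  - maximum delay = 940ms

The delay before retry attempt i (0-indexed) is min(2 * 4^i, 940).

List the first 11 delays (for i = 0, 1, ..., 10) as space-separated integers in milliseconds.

Computing each delay:
  i=0: min(2*4^0, 940) = 2
  i=1: min(2*4^1, 940) = 8
  i=2: min(2*4^2, 940) = 32
  i=3: min(2*4^3, 940) = 128
  i=4: min(2*4^4, 940) = 512
  i=5: min(2*4^5, 940) = 940
  i=6: min(2*4^6, 940) = 940
  i=7: min(2*4^7, 940) = 940
  i=8: min(2*4^8, 940) = 940
  i=9: min(2*4^9, 940) = 940
  i=10: min(2*4^10, 940) = 940

Answer: 2 8 32 128 512 940 940 940 940 940 940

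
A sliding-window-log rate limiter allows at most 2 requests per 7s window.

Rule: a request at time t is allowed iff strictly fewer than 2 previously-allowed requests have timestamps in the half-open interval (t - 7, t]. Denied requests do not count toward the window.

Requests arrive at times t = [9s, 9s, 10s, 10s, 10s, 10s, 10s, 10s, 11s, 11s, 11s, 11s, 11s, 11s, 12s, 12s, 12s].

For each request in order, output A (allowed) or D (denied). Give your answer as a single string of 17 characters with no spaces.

Answer: AADDDDDDDDDDDDDDD

Derivation:
Tracking allowed requests in the window:
  req#1 t=9s: ALLOW
  req#2 t=9s: ALLOW
  req#3 t=10s: DENY
  req#4 t=10s: DENY
  req#5 t=10s: DENY
  req#6 t=10s: DENY
  req#7 t=10s: DENY
  req#8 t=10s: DENY
  req#9 t=11s: DENY
  req#10 t=11s: DENY
  req#11 t=11s: DENY
  req#12 t=11s: DENY
  req#13 t=11s: DENY
  req#14 t=11s: DENY
  req#15 t=12s: DENY
  req#16 t=12s: DENY
  req#17 t=12s: DENY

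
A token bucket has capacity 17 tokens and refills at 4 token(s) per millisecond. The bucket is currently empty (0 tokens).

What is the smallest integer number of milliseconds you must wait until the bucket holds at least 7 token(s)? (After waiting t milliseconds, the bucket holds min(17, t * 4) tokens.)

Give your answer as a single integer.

Need t * 4 >= 7, so t >= 7/4.
Smallest integer t = ceil(7/4) = 2.

Answer: 2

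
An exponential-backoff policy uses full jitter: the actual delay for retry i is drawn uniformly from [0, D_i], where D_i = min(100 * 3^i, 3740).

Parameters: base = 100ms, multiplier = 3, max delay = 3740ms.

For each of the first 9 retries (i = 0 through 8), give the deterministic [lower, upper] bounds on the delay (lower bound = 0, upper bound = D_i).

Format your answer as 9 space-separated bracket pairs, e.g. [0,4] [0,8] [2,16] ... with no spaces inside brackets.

Computing bounds per retry:
  i=0: D_i=min(100*3^0,3740)=100, bounds=[0,100]
  i=1: D_i=min(100*3^1,3740)=300, bounds=[0,300]
  i=2: D_i=min(100*3^2,3740)=900, bounds=[0,900]
  i=3: D_i=min(100*3^3,3740)=2700, bounds=[0,2700]
  i=4: D_i=min(100*3^4,3740)=3740, bounds=[0,3740]
  i=5: D_i=min(100*3^5,3740)=3740, bounds=[0,3740]
  i=6: D_i=min(100*3^6,3740)=3740, bounds=[0,3740]
  i=7: D_i=min(100*3^7,3740)=3740, bounds=[0,3740]
  i=8: D_i=min(100*3^8,3740)=3740, bounds=[0,3740]

Answer: [0,100] [0,300] [0,900] [0,2700] [0,3740] [0,3740] [0,3740] [0,3740] [0,3740]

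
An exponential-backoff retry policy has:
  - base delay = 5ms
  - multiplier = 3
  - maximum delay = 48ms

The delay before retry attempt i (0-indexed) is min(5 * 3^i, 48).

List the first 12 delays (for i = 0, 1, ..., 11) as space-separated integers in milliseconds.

Computing each delay:
  i=0: min(5*3^0, 48) = 5
  i=1: min(5*3^1, 48) = 15
  i=2: min(5*3^2, 48) = 45
  i=3: min(5*3^3, 48) = 48
  i=4: min(5*3^4, 48) = 48
  i=5: min(5*3^5, 48) = 48
  i=6: min(5*3^6, 48) = 48
  i=7: min(5*3^7, 48) = 48
  i=8: min(5*3^8, 48) = 48
  i=9: min(5*3^9, 48) = 48
  i=10: min(5*3^10, 48) = 48
  i=11: min(5*3^11, 48) = 48

Answer: 5 15 45 48 48 48 48 48 48 48 48 48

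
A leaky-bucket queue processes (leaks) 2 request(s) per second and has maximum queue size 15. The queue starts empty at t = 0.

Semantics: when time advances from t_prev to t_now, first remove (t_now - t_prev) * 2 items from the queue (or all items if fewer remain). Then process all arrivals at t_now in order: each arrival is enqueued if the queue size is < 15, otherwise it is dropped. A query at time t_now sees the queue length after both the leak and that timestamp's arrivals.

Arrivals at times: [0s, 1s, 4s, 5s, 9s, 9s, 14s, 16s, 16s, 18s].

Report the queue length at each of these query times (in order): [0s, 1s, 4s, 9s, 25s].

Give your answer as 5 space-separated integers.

Answer: 1 1 1 2 0

Derivation:
Queue lengths at query times:
  query t=0s: backlog = 1
  query t=1s: backlog = 1
  query t=4s: backlog = 1
  query t=9s: backlog = 2
  query t=25s: backlog = 0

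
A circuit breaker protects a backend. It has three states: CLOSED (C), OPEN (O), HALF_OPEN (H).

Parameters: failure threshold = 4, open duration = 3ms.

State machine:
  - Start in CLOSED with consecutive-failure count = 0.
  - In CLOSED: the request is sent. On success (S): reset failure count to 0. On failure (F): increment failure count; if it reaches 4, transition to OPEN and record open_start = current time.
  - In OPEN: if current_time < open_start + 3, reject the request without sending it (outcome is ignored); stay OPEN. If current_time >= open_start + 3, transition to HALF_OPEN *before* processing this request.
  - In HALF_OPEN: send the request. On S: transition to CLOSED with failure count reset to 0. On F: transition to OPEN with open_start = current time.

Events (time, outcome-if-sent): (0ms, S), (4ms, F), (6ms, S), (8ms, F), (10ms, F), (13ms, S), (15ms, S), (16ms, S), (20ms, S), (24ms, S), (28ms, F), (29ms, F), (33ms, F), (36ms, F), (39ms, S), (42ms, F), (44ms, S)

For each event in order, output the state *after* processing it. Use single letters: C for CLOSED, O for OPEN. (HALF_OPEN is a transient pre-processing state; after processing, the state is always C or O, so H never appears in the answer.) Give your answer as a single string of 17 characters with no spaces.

State after each event:
  event#1 t=0ms outcome=S: state=CLOSED
  event#2 t=4ms outcome=F: state=CLOSED
  event#3 t=6ms outcome=S: state=CLOSED
  event#4 t=8ms outcome=F: state=CLOSED
  event#5 t=10ms outcome=F: state=CLOSED
  event#6 t=13ms outcome=S: state=CLOSED
  event#7 t=15ms outcome=S: state=CLOSED
  event#8 t=16ms outcome=S: state=CLOSED
  event#9 t=20ms outcome=S: state=CLOSED
  event#10 t=24ms outcome=S: state=CLOSED
  event#11 t=28ms outcome=F: state=CLOSED
  event#12 t=29ms outcome=F: state=CLOSED
  event#13 t=33ms outcome=F: state=CLOSED
  event#14 t=36ms outcome=F: state=OPEN
  event#15 t=39ms outcome=S: state=CLOSED
  event#16 t=42ms outcome=F: state=CLOSED
  event#17 t=44ms outcome=S: state=CLOSED

Answer: CCCCCCCCCCCCCOCCC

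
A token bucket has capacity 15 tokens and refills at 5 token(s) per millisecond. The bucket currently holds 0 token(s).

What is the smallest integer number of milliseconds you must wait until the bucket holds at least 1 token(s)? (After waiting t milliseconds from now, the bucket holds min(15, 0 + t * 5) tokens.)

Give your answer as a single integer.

Need 0 + t * 5 >= 1, so t >= 1/5.
Smallest integer t = ceil(1/5) = 1.

Answer: 1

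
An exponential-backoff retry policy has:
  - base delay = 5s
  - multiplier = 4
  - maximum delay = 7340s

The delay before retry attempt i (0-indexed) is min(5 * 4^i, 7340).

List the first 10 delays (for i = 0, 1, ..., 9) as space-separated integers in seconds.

Computing each delay:
  i=0: min(5*4^0, 7340) = 5
  i=1: min(5*4^1, 7340) = 20
  i=2: min(5*4^2, 7340) = 80
  i=3: min(5*4^3, 7340) = 320
  i=4: min(5*4^4, 7340) = 1280
  i=5: min(5*4^5, 7340) = 5120
  i=6: min(5*4^6, 7340) = 7340
  i=7: min(5*4^7, 7340) = 7340
  i=8: min(5*4^8, 7340) = 7340
  i=9: min(5*4^9, 7340) = 7340

Answer: 5 20 80 320 1280 5120 7340 7340 7340 7340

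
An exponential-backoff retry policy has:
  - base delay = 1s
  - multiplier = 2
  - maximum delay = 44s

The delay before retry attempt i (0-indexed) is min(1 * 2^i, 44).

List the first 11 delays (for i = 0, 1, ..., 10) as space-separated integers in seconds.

Answer: 1 2 4 8 16 32 44 44 44 44 44

Derivation:
Computing each delay:
  i=0: min(1*2^0, 44) = 1
  i=1: min(1*2^1, 44) = 2
  i=2: min(1*2^2, 44) = 4
  i=3: min(1*2^3, 44) = 8
  i=4: min(1*2^4, 44) = 16
  i=5: min(1*2^5, 44) = 32
  i=6: min(1*2^6, 44) = 44
  i=7: min(1*2^7, 44) = 44
  i=8: min(1*2^8, 44) = 44
  i=9: min(1*2^9, 44) = 44
  i=10: min(1*2^10, 44) = 44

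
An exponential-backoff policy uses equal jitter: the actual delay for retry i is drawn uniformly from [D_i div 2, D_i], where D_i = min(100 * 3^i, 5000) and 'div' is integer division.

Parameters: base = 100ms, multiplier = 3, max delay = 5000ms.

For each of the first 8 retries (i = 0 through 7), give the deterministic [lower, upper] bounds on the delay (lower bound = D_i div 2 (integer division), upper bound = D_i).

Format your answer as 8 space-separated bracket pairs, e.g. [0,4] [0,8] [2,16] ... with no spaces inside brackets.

Answer: [50,100] [150,300] [450,900] [1350,2700] [2500,5000] [2500,5000] [2500,5000] [2500,5000]

Derivation:
Computing bounds per retry:
  i=0: D_i=min(100*3^0,5000)=100, bounds=[50,100]
  i=1: D_i=min(100*3^1,5000)=300, bounds=[150,300]
  i=2: D_i=min(100*3^2,5000)=900, bounds=[450,900]
  i=3: D_i=min(100*3^3,5000)=2700, bounds=[1350,2700]
  i=4: D_i=min(100*3^4,5000)=5000, bounds=[2500,5000]
  i=5: D_i=min(100*3^5,5000)=5000, bounds=[2500,5000]
  i=6: D_i=min(100*3^6,5000)=5000, bounds=[2500,5000]
  i=7: D_i=min(100*3^7,5000)=5000, bounds=[2500,5000]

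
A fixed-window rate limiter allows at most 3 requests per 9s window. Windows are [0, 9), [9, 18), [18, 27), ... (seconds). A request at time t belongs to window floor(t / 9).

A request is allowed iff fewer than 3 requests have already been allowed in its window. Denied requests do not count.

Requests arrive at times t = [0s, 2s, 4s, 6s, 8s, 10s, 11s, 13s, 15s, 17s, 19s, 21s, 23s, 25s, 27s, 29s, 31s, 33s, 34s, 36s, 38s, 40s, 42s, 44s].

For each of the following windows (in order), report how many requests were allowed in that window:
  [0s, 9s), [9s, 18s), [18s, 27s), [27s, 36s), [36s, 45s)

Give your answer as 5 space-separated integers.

Processing requests:
  req#1 t=0s (window 0): ALLOW
  req#2 t=2s (window 0): ALLOW
  req#3 t=4s (window 0): ALLOW
  req#4 t=6s (window 0): DENY
  req#5 t=8s (window 0): DENY
  req#6 t=10s (window 1): ALLOW
  req#7 t=11s (window 1): ALLOW
  req#8 t=13s (window 1): ALLOW
  req#9 t=15s (window 1): DENY
  req#10 t=17s (window 1): DENY
  req#11 t=19s (window 2): ALLOW
  req#12 t=21s (window 2): ALLOW
  req#13 t=23s (window 2): ALLOW
  req#14 t=25s (window 2): DENY
  req#15 t=27s (window 3): ALLOW
  req#16 t=29s (window 3): ALLOW
  req#17 t=31s (window 3): ALLOW
  req#18 t=33s (window 3): DENY
  req#19 t=34s (window 3): DENY
  req#20 t=36s (window 4): ALLOW
  req#21 t=38s (window 4): ALLOW
  req#22 t=40s (window 4): ALLOW
  req#23 t=42s (window 4): DENY
  req#24 t=44s (window 4): DENY

Allowed counts by window: 3 3 3 3 3

Answer: 3 3 3 3 3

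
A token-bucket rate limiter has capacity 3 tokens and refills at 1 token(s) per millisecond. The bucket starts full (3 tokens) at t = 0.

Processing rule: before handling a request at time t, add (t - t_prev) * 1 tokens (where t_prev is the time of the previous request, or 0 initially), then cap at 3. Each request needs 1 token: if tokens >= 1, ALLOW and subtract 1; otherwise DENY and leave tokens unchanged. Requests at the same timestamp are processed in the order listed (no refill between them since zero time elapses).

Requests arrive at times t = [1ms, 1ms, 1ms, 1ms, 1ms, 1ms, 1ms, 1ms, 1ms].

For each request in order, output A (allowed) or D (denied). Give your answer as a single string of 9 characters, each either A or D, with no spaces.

Answer: AAADDDDDD

Derivation:
Simulating step by step:
  req#1 t=1ms: ALLOW
  req#2 t=1ms: ALLOW
  req#3 t=1ms: ALLOW
  req#4 t=1ms: DENY
  req#5 t=1ms: DENY
  req#6 t=1ms: DENY
  req#7 t=1ms: DENY
  req#8 t=1ms: DENY
  req#9 t=1ms: DENY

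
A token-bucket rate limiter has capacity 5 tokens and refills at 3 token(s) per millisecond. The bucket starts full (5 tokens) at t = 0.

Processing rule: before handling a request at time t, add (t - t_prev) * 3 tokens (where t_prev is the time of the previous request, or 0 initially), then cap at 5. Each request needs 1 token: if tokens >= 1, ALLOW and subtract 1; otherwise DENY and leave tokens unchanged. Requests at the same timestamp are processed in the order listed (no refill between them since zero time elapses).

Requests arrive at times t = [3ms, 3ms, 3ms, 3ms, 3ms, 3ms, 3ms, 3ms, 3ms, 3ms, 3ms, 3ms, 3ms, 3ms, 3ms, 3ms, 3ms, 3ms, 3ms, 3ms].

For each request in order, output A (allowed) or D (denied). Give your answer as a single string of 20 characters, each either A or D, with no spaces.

Simulating step by step:
  req#1 t=3ms: ALLOW
  req#2 t=3ms: ALLOW
  req#3 t=3ms: ALLOW
  req#4 t=3ms: ALLOW
  req#5 t=3ms: ALLOW
  req#6 t=3ms: DENY
  req#7 t=3ms: DENY
  req#8 t=3ms: DENY
  req#9 t=3ms: DENY
  req#10 t=3ms: DENY
  req#11 t=3ms: DENY
  req#12 t=3ms: DENY
  req#13 t=3ms: DENY
  req#14 t=3ms: DENY
  req#15 t=3ms: DENY
  req#16 t=3ms: DENY
  req#17 t=3ms: DENY
  req#18 t=3ms: DENY
  req#19 t=3ms: DENY
  req#20 t=3ms: DENY

Answer: AAAAADDDDDDDDDDDDDDD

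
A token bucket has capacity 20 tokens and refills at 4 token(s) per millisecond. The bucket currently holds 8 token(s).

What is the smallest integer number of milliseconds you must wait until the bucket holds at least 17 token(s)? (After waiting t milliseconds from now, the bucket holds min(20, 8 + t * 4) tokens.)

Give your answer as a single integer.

Answer: 3

Derivation:
Need 8 + t * 4 >= 17, so t >= 9/4.
Smallest integer t = ceil(9/4) = 3.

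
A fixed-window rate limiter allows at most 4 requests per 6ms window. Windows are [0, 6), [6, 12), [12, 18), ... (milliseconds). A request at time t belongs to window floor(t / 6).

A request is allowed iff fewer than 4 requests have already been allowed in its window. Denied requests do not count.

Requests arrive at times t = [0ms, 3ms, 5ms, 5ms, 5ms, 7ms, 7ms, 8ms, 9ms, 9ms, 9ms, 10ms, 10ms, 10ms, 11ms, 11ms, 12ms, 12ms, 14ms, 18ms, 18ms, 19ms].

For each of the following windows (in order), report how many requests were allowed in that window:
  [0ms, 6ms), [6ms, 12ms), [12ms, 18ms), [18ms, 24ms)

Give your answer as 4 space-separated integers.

Answer: 4 4 3 3

Derivation:
Processing requests:
  req#1 t=0ms (window 0): ALLOW
  req#2 t=3ms (window 0): ALLOW
  req#3 t=5ms (window 0): ALLOW
  req#4 t=5ms (window 0): ALLOW
  req#5 t=5ms (window 0): DENY
  req#6 t=7ms (window 1): ALLOW
  req#7 t=7ms (window 1): ALLOW
  req#8 t=8ms (window 1): ALLOW
  req#9 t=9ms (window 1): ALLOW
  req#10 t=9ms (window 1): DENY
  req#11 t=9ms (window 1): DENY
  req#12 t=10ms (window 1): DENY
  req#13 t=10ms (window 1): DENY
  req#14 t=10ms (window 1): DENY
  req#15 t=11ms (window 1): DENY
  req#16 t=11ms (window 1): DENY
  req#17 t=12ms (window 2): ALLOW
  req#18 t=12ms (window 2): ALLOW
  req#19 t=14ms (window 2): ALLOW
  req#20 t=18ms (window 3): ALLOW
  req#21 t=18ms (window 3): ALLOW
  req#22 t=19ms (window 3): ALLOW

Allowed counts by window: 4 4 3 3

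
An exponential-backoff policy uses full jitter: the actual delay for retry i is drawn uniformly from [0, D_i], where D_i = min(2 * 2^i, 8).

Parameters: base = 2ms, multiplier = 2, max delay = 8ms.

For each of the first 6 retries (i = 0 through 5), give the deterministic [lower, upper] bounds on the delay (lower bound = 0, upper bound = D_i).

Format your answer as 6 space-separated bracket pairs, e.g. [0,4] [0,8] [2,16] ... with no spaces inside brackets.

Computing bounds per retry:
  i=0: D_i=min(2*2^0,8)=2, bounds=[0,2]
  i=1: D_i=min(2*2^1,8)=4, bounds=[0,4]
  i=2: D_i=min(2*2^2,8)=8, bounds=[0,8]
  i=3: D_i=min(2*2^3,8)=8, bounds=[0,8]
  i=4: D_i=min(2*2^4,8)=8, bounds=[0,8]
  i=5: D_i=min(2*2^5,8)=8, bounds=[0,8]

Answer: [0,2] [0,4] [0,8] [0,8] [0,8] [0,8]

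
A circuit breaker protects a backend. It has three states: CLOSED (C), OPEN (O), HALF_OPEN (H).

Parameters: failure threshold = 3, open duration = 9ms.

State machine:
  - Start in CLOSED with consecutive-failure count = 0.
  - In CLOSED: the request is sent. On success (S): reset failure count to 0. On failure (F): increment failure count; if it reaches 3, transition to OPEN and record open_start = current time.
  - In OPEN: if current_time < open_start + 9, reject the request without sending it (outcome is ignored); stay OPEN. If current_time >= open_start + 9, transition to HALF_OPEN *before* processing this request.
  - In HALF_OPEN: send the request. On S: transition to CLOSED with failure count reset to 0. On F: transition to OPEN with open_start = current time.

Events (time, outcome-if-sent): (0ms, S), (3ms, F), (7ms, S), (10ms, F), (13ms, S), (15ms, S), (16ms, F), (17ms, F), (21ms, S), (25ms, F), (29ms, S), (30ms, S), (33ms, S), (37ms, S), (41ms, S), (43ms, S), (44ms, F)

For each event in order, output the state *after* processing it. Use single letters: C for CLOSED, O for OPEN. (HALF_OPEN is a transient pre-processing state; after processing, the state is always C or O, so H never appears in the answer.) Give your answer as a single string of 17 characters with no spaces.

State after each event:
  event#1 t=0ms outcome=S: state=CLOSED
  event#2 t=3ms outcome=F: state=CLOSED
  event#3 t=7ms outcome=S: state=CLOSED
  event#4 t=10ms outcome=F: state=CLOSED
  event#5 t=13ms outcome=S: state=CLOSED
  event#6 t=15ms outcome=S: state=CLOSED
  event#7 t=16ms outcome=F: state=CLOSED
  event#8 t=17ms outcome=F: state=CLOSED
  event#9 t=21ms outcome=S: state=CLOSED
  event#10 t=25ms outcome=F: state=CLOSED
  event#11 t=29ms outcome=S: state=CLOSED
  event#12 t=30ms outcome=S: state=CLOSED
  event#13 t=33ms outcome=S: state=CLOSED
  event#14 t=37ms outcome=S: state=CLOSED
  event#15 t=41ms outcome=S: state=CLOSED
  event#16 t=43ms outcome=S: state=CLOSED
  event#17 t=44ms outcome=F: state=CLOSED

Answer: CCCCCCCCCCCCCCCCC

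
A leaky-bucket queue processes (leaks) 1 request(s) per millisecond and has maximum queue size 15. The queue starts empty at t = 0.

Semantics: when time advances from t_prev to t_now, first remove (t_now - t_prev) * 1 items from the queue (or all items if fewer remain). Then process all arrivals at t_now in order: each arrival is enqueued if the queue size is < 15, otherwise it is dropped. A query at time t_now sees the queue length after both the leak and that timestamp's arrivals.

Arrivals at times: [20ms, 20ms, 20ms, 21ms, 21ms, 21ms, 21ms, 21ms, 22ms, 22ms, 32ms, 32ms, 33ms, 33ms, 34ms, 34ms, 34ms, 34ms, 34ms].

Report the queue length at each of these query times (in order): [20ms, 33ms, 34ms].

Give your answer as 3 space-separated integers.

Queue lengths at query times:
  query t=20ms: backlog = 3
  query t=33ms: backlog = 3
  query t=34ms: backlog = 7

Answer: 3 3 7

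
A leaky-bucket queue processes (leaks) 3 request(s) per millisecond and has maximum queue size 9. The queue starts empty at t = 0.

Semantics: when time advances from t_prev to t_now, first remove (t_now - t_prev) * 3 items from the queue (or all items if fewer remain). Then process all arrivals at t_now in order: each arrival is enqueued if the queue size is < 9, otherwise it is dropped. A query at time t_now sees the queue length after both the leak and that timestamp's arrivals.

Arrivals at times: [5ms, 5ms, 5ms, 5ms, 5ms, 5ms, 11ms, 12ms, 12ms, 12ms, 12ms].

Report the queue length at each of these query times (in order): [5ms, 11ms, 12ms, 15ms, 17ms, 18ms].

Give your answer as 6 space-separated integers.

Queue lengths at query times:
  query t=5ms: backlog = 6
  query t=11ms: backlog = 1
  query t=12ms: backlog = 4
  query t=15ms: backlog = 0
  query t=17ms: backlog = 0
  query t=18ms: backlog = 0

Answer: 6 1 4 0 0 0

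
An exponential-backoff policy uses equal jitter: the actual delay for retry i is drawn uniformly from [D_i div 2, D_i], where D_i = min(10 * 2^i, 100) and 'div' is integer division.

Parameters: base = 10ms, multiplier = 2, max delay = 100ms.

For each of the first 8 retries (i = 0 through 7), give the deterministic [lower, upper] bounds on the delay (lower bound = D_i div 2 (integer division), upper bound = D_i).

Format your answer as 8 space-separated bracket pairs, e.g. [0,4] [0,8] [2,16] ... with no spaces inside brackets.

Computing bounds per retry:
  i=0: D_i=min(10*2^0,100)=10, bounds=[5,10]
  i=1: D_i=min(10*2^1,100)=20, bounds=[10,20]
  i=2: D_i=min(10*2^2,100)=40, bounds=[20,40]
  i=3: D_i=min(10*2^3,100)=80, bounds=[40,80]
  i=4: D_i=min(10*2^4,100)=100, bounds=[50,100]
  i=5: D_i=min(10*2^5,100)=100, bounds=[50,100]
  i=6: D_i=min(10*2^6,100)=100, bounds=[50,100]
  i=7: D_i=min(10*2^7,100)=100, bounds=[50,100]

Answer: [5,10] [10,20] [20,40] [40,80] [50,100] [50,100] [50,100] [50,100]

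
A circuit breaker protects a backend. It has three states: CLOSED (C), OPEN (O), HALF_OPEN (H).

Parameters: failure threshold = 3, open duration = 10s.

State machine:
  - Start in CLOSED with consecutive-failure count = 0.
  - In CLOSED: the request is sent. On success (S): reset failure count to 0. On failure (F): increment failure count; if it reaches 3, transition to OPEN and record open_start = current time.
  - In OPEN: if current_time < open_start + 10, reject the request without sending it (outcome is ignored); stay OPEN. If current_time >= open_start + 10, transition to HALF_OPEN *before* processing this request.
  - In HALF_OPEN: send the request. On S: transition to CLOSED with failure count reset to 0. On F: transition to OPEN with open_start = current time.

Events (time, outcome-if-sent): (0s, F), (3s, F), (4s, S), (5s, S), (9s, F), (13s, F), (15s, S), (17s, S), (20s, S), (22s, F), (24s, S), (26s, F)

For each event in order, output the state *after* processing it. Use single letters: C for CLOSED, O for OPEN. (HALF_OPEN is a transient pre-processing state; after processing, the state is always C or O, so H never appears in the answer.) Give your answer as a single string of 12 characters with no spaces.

State after each event:
  event#1 t=0s outcome=F: state=CLOSED
  event#2 t=3s outcome=F: state=CLOSED
  event#3 t=4s outcome=S: state=CLOSED
  event#4 t=5s outcome=S: state=CLOSED
  event#5 t=9s outcome=F: state=CLOSED
  event#6 t=13s outcome=F: state=CLOSED
  event#7 t=15s outcome=S: state=CLOSED
  event#8 t=17s outcome=S: state=CLOSED
  event#9 t=20s outcome=S: state=CLOSED
  event#10 t=22s outcome=F: state=CLOSED
  event#11 t=24s outcome=S: state=CLOSED
  event#12 t=26s outcome=F: state=CLOSED

Answer: CCCCCCCCCCCC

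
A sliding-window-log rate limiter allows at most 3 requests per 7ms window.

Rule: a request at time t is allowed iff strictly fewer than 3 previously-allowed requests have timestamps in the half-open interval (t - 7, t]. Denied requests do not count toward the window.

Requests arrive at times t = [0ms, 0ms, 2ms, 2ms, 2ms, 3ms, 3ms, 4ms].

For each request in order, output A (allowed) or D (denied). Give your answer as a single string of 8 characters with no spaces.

Tracking allowed requests in the window:
  req#1 t=0ms: ALLOW
  req#2 t=0ms: ALLOW
  req#3 t=2ms: ALLOW
  req#4 t=2ms: DENY
  req#5 t=2ms: DENY
  req#6 t=3ms: DENY
  req#7 t=3ms: DENY
  req#8 t=4ms: DENY

Answer: AAADDDDD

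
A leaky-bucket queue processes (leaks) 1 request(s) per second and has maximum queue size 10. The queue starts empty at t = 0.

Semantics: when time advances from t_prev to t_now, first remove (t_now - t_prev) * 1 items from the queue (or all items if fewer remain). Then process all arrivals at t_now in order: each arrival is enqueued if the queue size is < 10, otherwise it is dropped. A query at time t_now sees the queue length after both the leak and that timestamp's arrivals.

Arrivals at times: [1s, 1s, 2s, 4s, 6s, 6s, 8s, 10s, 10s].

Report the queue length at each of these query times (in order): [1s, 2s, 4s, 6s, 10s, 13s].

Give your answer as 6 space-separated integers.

Queue lengths at query times:
  query t=1s: backlog = 2
  query t=2s: backlog = 2
  query t=4s: backlog = 1
  query t=6s: backlog = 2
  query t=10s: backlog = 2
  query t=13s: backlog = 0

Answer: 2 2 1 2 2 0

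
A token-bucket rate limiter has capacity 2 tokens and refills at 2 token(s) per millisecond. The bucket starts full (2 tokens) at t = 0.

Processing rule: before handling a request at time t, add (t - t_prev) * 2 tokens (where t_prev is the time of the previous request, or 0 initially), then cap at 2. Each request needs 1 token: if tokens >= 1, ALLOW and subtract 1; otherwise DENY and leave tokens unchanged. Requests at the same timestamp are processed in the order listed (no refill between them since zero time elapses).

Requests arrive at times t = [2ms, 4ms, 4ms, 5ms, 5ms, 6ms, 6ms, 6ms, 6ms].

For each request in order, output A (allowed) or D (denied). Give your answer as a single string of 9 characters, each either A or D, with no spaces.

Simulating step by step:
  req#1 t=2ms: ALLOW
  req#2 t=4ms: ALLOW
  req#3 t=4ms: ALLOW
  req#4 t=5ms: ALLOW
  req#5 t=5ms: ALLOW
  req#6 t=6ms: ALLOW
  req#7 t=6ms: ALLOW
  req#8 t=6ms: DENY
  req#9 t=6ms: DENY

Answer: AAAAAAADD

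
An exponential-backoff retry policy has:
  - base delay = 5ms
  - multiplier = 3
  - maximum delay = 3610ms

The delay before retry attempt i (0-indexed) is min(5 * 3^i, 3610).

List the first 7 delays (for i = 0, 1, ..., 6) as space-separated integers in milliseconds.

Answer: 5 15 45 135 405 1215 3610

Derivation:
Computing each delay:
  i=0: min(5*3^0, 3610) = 5
  i=1: min(5*3^1, 3610) = 15
  i=2: min(5*3^2, 3610) = 45
  i=3: min(5*3^3, 3610) = 135
  i=4: min(5*3^4, 3610) = 405
  i=5: min(5*3^5, 3610) = 1215
  i=6: min(5*3^6, 3610) = 3610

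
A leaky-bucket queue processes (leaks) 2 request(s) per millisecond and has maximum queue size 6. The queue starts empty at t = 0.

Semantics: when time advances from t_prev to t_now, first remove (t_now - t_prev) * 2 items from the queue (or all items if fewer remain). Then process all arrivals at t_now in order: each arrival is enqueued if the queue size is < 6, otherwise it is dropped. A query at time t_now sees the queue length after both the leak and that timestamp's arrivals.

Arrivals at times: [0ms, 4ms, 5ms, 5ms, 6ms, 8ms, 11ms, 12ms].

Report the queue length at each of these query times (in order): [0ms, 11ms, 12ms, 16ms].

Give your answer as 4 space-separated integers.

Answer: 1 1 1 0

Derivation:
Queue lengths at query times:
  query t=0ms: backlog = 1
  query t=11ms: backlog = 1
  query t=12ms: backlog = 1
  query t=16ms: backlog = 0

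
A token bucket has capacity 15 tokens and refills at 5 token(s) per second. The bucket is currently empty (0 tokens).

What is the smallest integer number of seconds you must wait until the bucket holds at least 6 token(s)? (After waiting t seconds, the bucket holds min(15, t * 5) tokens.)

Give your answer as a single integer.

Need t * 5 >= 6, so t >= 6/5.
Smallest integer t = ceil(6/5) = 2.

Answer: 2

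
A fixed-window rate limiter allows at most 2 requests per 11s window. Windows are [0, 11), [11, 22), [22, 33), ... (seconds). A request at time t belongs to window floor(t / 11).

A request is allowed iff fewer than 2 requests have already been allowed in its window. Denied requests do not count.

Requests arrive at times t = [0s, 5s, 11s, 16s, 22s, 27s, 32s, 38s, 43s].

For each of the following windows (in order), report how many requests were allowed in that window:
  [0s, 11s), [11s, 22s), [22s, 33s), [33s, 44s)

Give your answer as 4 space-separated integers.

Answer: 2 2 2 2

Derivation:
Processing requests:
  req#1 t=0s (window 0): ALLOW
  req#2 t=5s (window 0): ALLOW
  req#3 t=11s (window 1): ALLOW
  req#4 t=16s (window 1): ALLOW
  req#5 t=22s (window 2): ALLOW
  req#6 t=27s (window 2): ALLOW
  req#7 t=32s (window 2): DENY
  req#8 t=38s (window 3): ALLOW
  req#9 t=43s (window 3): ALLOW

Allowed counts by window: 2 2 2 2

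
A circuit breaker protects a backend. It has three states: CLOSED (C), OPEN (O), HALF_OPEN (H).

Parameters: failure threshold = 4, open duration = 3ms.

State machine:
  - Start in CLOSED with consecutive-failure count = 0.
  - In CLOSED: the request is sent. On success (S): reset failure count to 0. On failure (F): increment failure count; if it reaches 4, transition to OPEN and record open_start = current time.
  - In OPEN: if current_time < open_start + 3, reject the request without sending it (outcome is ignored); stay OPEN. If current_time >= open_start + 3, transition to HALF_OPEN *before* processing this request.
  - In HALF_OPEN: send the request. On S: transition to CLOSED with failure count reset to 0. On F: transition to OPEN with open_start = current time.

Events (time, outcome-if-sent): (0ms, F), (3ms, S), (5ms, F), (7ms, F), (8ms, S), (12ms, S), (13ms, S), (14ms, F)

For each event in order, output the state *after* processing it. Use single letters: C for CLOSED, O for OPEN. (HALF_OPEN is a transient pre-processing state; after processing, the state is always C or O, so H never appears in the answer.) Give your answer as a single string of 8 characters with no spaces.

State after each event:
  event#1 t=0ms outcome=F: state=CLOSED
  event#2 t=3ms outcome=S: state=CLOSED
  event#3 t=5ms outcome=F: state=CLOSED
  event#4 t=7ms outcome=F: state=CLOSED
  event#5 t=8ms outcome=S: state=CLOSED
  event#6 t=12ms outcome=S: state=CLOSED
  event#7 t=13ms outcome=S: state=CLOSED
  event#8 t=14ms outcome=F: state=CLOSED

Answer: CCCCCCCC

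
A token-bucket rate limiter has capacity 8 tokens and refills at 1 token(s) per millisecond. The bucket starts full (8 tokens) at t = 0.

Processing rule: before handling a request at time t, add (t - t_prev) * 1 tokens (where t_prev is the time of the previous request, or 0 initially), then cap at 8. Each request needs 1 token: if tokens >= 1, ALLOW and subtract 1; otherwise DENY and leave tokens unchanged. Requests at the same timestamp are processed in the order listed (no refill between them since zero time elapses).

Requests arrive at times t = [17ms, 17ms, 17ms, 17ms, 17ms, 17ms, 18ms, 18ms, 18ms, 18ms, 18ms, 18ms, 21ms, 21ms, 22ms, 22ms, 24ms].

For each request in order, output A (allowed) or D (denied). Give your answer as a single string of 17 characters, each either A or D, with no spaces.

Simulating step by step:
  req#1 t=17ms: ALLOW
  req#2 t=17ms: ALLOW
  req#3 t=17ms: ALLOW
  req#4 t=17ms: ALLOW
  req#5 t=17ms: ALLOW
  req#6 t=17ms: ALLOW
  req#7 t=18ms: ALLOW
  req#8 t=18ms: ALLOW
  req#9 t=18ms: ALLOW
  req#10 t=18ms: DENY
  req#11 t=18ms: DENY
  req#12 t=18ms: DENY
  req#13 t=21ms: ALLOW
  req#14 t=21ms: ALLOW
  req#15 t=22ms: ALLOW
  req#16 t=22ms: ALLOW
  req#17 t=24ms: ALLOW

Answer: AAAAAAAAADDDAAAAA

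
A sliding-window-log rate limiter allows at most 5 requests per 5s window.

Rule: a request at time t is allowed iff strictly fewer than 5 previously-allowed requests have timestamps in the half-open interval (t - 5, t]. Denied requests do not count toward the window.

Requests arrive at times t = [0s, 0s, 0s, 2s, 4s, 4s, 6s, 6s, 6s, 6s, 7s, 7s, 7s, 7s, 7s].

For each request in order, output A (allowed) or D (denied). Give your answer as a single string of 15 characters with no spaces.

Tracking allowed requests in the window:
  req#1 t=0s: ALLOW
  req#2 t=0s: ALLOW
  req#3 t=0s: ALLOW
  req#4 t=2s: ALLOW
  req#5 t=4s: ALLOW
  req#6 t=4s: DENY
  req#7 t=6s: ALLOW
  req#8 t=6s: ALLOW
  req#9 t=6s: ALLOW
  req#10 t=6s: DENY
  req#11 t=7s: ALLOW
  req#12 t=7s: DENY
  req#13 t=7s: DENY
  req#14 t=7s: DENY
  req#15 t=7s: DENY

Answer: AAAAADAAADADDDD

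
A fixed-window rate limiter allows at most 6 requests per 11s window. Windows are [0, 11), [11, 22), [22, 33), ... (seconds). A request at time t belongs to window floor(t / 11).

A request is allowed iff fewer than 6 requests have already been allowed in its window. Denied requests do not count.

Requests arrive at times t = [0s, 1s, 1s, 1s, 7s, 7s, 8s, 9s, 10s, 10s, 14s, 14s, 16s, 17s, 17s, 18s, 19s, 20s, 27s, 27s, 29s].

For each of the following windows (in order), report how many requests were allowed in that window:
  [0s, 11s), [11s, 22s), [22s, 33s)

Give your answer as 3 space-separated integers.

Answer: 6 6 3

Derivation:
Processing requests:
  req#1 t=0s (window 0): ALLOW
  req#2 t=1s (window 0): ALLOW
  req#3 t=1s (window 0): ALLOW
  req#4 t=1s (window 0): ALLOW
  req#5 t=7s (window 0): ALLOW
  req#6 t=7s (window 0): ALLOW
  req#7 t=8s (window 0): DENY
  req#8 t=9s (window 0): DENY
  req#9 t=10s (window 0): DENY
  req#10 t=10s (window 0): DENY
  req#11 t=14s (window 1): ALLOW
  req#12 t=14s (window 1): ALLOW
  req#13 t=16s (window 1): ALLOW
  req#14 t=17s (window 1): ALLOW
  req#15 t=17s (window 1): ALLOW
  req#16 t=18s (window 1): ALLOW
  req#17 t=19s (window 1): DENY
  req#18 t=20s (window 1): DENY
  req#19 t=27s (window 2): ALLOW
  req#20 t=27s (window 2): ALLOW
  req#21 t=29s (window 2): ALLOW

Allowed counts by window: 6 6 3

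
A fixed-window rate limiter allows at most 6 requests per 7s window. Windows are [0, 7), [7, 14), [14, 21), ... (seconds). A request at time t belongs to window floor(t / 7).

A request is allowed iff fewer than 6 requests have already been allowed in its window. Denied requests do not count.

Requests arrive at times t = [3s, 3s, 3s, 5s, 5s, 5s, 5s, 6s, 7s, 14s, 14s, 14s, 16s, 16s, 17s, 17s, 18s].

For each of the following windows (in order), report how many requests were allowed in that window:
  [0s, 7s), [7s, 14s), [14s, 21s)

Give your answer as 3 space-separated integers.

Processing requests:
  req#1 t=3s (window 0): ALLOW
  req#2 t=3s (window 0): ALLOW
  req#3 t=3s (window 0): ALLOW
  req#4 t=5s (window 0): ALLOW
  req#5 t=5s (window 0): ALLOW
  req#6 t=5s (window 0): ALLOW
  req#7 t=5s (window 0): DENY
  req#8 t=6s (window 0): DENY
  req#9 t=7s (window 1): ALLOW
  req#10 t=14s (window 2): ALLOW
  req#11 t=14s (window 2): ALLOW
  req#12 t=14s (window 2): ALLOW
  req#13 t=16s (window 2): ALLOW
  req#14 t=16s (window 2): ALLOW
  req#15 t=17s (window 2): ALLOW
  req#16 t=17s (window 2): DENY
  req#17 t=18s (window 2): DENY

Allowed counts by window: 6 1 6

Answer: 6 1 6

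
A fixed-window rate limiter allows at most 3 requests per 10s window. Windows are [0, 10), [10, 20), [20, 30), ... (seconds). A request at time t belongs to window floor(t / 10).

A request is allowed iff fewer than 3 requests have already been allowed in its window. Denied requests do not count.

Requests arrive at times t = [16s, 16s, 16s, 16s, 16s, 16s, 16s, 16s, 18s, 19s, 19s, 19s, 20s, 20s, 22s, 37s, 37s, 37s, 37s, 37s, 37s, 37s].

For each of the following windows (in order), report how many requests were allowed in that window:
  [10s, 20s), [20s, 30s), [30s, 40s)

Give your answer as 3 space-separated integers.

Answer: 3 3 3

Derivation:
Processing requests:
  req#1 t=16s (window 1): ALLOW
  req#2 t=16s (window 1): ALLOW
  req#3 t=16s (window 1): ALLOW
  req#4 t=16s (window 1): DENY
  req#5 t=16s (window 1): DENY
  req#6 t=16s (window 1): DENY
  req#7 t=16s (window 1): DENY
  req#8 t=16s (window 1): DENY
  req#9 t=18s (window 1): DENY
  req#10 t=19s (window 1): DENY
  req#11 t=19s (window 1): DENY
  req#12 t=19s (window 1): DENY
  req#13 t=20s (window 2): ALLOW
  req#14 t=20s (window 2): ALLOW
  req#15 t=22s (window 2): ALLOW
  req#16 t=37s (window 3): ALLOW
  req#17 t=37s (window 3): ALLOW
  req#18 t=37s (window 3): ALLOW
  req#19 t=37s (window 3): DENY
  req#20 t=37s (window 3): DENY
  req#21 t=37s (window 3): DENY
  req#22 t=37s (window 3): DENY

Allowed counts by window: 3 3 3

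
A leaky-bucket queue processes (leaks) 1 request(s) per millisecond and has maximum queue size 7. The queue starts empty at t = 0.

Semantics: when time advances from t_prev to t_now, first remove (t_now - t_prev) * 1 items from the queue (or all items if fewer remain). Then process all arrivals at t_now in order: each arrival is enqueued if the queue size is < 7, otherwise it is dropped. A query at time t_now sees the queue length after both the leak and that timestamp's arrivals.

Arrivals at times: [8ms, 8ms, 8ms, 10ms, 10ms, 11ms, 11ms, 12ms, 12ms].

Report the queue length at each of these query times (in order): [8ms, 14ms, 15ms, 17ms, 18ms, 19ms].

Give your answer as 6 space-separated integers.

Queue lengths at query times:
  query t=8ms: backlog = 3
  query t=14ms: backlog = 3
  query t=15ms: backlog = 2
  query t=17ms: backlog = 0
  query t=18ms: backlog = 0
  query t=19ms: backlog = 0

Answer: 3 3 2 0 0 0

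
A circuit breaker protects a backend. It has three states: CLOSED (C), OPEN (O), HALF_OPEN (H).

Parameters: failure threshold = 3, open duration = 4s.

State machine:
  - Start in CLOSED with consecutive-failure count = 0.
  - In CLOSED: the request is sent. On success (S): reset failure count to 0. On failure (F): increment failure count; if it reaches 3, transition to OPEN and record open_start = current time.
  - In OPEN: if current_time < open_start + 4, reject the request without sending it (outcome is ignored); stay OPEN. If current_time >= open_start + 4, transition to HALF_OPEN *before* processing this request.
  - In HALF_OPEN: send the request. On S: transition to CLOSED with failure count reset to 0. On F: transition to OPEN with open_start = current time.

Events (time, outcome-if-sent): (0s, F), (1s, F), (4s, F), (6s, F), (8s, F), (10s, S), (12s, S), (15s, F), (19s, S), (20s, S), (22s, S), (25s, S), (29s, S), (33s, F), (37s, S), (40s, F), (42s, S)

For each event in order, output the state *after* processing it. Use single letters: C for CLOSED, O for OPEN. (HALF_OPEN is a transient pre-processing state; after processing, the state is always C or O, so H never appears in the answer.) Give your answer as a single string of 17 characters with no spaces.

State after each event:
  event#1 t=0s outcome=F: state=CLOSED
  event#2 t=1s outcome=F: state=CLOSED
  event#3 t=4s outcome=F: state=OPEN
  event#4 t=6s outcome=F: state=OPEN
  event#5 t=8s outcome=F: state=OPEN
  event#6 t=10s outcome=S: state=OPEN
  event#7 t=12s outcome=S: state=CLOSED
  event#8 t=15s outcome=F: state=CLOSED
  event#9 t=19s outcome=S: state=CLOSED
  event#10 t=20s outcome=S: state=CLOSED
  event#11 t=22s outcome=S: state=CLOSED
  event#12 t=25s outcome=S: state=CLOSED
  event#13 t=29s outcome=S: state=CLOSED
  event#14 t=33s outcome=F: state=CLOSED
  event#15 t=37s outcome=S: state=CLOSED
  event#16 t=40s outcome=F: state=CLOSED
  event#17 t=42s outcome=S: state=CLOSED

Answer: CCOOOOCCCCCCCCCCC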